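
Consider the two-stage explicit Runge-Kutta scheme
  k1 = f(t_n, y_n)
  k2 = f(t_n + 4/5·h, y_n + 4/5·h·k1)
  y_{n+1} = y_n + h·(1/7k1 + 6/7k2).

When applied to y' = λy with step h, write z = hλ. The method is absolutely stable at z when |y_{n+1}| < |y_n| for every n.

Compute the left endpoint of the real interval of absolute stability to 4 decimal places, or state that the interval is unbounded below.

z* = -1.4583.

On y'=λy, z=hλ:
  k1=λy_n ⇒ h·k1=z·y_n;  k2=λ(1+4/5z)y_n ⇒ h·k2=z(1+4/5z)y_n
  y_{n+1}/y_n = 1 + 1/7z + 6/7z(1+4/5z) = 1 + z + 24/35z²
  Hence R(z) = 1 + z + 24/35z².

Find x<0 with |R(x)|<1.
x=-1.18: |R|=0.7748
R=1: x+24/35x²=0 ⇒ x=−35/24=-1.4583; min R=1−1/(4·24/35)=0.6354>−1
Confirm numerically:
  x=-1.185: |R|=0.77790 <1
  x=-1.159: |R|=0.76211 <1
  x=-0.918: |R|=0.65987 <1
  x=-1.902: |R|=1.57864 >1
  x=-1.667: |R|=1.23852 >1
  x=-1.548: |R|=1.09518 >1
So |R|<1 on (-1.4583, 0).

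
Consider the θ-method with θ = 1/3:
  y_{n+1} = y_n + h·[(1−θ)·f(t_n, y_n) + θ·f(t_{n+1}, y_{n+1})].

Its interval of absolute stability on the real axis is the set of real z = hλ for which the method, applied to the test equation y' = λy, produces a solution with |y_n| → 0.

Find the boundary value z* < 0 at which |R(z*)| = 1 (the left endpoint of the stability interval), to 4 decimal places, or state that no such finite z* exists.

On y'=λy, z=hλ:
  y_{n+1} = y_n + z·[2/3·y_n + 1/3·y_{n+1}] ⇒ (1 − 1/3z)y_{n+1} = (1 + 2/3z)y_n
  Hence R(z) = (1 + 2/3z)/(1 − 1/3z).

Find x<0 with |R(x)|<1.
x=-0.71: |R|=0.4259
R=−1: 1+2/3x = −1+1/3x ⇒ -1/3x=2 ⇒ x=2/(-1/3)=-6.0000
Confirm numerically:
  x=-5.685: |R|=0.96373 <1
  x=-5.426: |R|=0.93188 <1
  x=-4.462: |R|=0.79389 <1
  x=-6.211: |R|=1.02291 >1
  x=-6.180: |R|=1.01961 >1
Interval (-6.0000, 0).

left endpoint -6.0000.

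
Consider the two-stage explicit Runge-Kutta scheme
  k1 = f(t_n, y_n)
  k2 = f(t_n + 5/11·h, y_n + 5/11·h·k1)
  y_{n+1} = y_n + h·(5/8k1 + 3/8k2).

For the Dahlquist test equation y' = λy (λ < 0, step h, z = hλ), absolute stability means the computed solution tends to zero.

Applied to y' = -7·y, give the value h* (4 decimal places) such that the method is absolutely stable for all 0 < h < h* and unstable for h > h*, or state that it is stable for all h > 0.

(-5.8667,0); λ=-7 ⇒ h* = (88/15)/7 = 0.8381.

With y'=λy (z=hλ):
  k1=λy_n ⇒ h·k1=z·y_n;  k2=λ(1+5/11z)y_n ⇒ h·k2=z(1+5/11z)y_n
  y_{n+1}/y_n = 1 + 5/8z + 3/8z(1+5/11z) = 1 + z + 15/88z²
  ⇒ R(z) = 1 + z + 15/88z².

Need |R(x)|<1, x<0.
x=-1.32: |R|=0.0230
R=1: x+15/88x²=0 ⇒ x=−88/15=-5.8667; min R=1−1/(4·15/88)=-0.4667>−1
Confirm numerically:
  x=-5.127: |R|=0.35359 <1
  x=-4.924: |R|=0.20880 <1
  x=-4.581: |R|=0.00392 <1
  x=-3.991: |R|=0.27599 <1
  x=-6.424: |R|=1.61028 >1
  x=-6.182: |R|=1.33228 >1
  x=-6.177: |R|=1.32675 >1
So |R|<1 on (-5.8667, 0).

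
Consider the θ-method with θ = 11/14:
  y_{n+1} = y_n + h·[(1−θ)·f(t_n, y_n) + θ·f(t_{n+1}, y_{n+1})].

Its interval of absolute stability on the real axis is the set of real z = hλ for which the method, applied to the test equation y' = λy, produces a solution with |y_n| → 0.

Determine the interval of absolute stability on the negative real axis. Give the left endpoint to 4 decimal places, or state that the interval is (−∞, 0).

(−∞, 0) — no finite endpoint.

On y'=λy, z=hλ:
  y_{n+1} = y_n + z·[3/14·y_n + 11/14·y_{n+1}] ⇒ (1 − 11/14z)y_{n+1} = (1 + 3/14z)y_n
  ⇒ R(z) = (1 + 3/14z)/(1 − 11/14z).

Need |R(x)|<1, x<0.
x=-1.44: |R|=0.3244
x=-2: |R|=0.2222
x=-10: |R|=0.1290
x=-100: |R|=0.2567
θ=11/14≥1/2 ⇒ |1+3/14x|<|1−11/14x| ∀x<0 ⇒ unbounded interval.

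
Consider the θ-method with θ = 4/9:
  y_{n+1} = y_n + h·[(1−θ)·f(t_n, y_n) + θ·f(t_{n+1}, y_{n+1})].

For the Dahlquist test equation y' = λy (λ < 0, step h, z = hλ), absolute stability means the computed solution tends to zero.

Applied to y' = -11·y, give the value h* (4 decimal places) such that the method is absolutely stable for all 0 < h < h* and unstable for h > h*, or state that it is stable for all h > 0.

(-18.0000,0); λ=-11 ⇒ h* = (18)/11 = 1.6364.

Set f=λy, z=hλ:
  y_{n+1} = y_n + z·[5/9·y_n + 4/9·y_{n+1}] ⇒ (1 − 4/9z)y_{n+1} = (1 + 5/9z)y_n
  so R(z) = (1 + 5/9z)/(1 − 4/9z).

Boundary: |R(x)|=1, x<0.
x=-1.77: |R|=0.0093
R=−1: 1+5/9x = −1+4/9x ⇒ -1/9x=2 ⇒ x=2/(-1/9)=-18.0000
Confirm numerically:
  x=-17.403: |R|=0.99241 <1
  x=-16.876: |R|=0.98531 <1
  x=-8.019: |R|=0.75701 <1
  x=-7.850: |R|=0.74876 <1
  x=-18.550: |R|=1.00661 >1
  x=-18.144: |R|=1.00177 >1
So |R|<1 on (-18.0000, 0).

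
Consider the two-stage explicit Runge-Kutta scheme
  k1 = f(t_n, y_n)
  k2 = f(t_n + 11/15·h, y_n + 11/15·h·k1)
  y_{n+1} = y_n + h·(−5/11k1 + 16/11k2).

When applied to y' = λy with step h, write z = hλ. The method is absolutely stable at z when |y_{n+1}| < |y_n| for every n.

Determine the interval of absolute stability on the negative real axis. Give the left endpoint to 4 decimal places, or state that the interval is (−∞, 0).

z∈(-0.9375,0).

Test eqn y'=λy, z=hλ:
  k1=λy_n ⇒ h·k1=z·y_n;  k2=λ(1+11/15z)y_n ⇒ h·k2=z(1+11/15z)y_n
  y_{n+1}/y_n = 1 − 5/11z + 16/11z(1+11/15z) = 1 + z + 16/15z²
  ⇒ R(z) = 1 + z + 16/15z².

Find x<0 with |R(x)|<1.
x=-0.42: |R|=0.7682
R=1: x+16/15x²=0 ⇒ x=−15/16=-0.9375; min R=1−1/(4·16/15)=0.7656>−1
Confirm numerically:
  x=-0.893: |R|=0.95761 <1
  x=-0.740: |R|=0.84411 <1
  x=-0.531: |R|=0.76976 <1
  x=-0.452: |R|=0.76592 <1
  x=-1.261: |R|=1.43513 >1
  x=-0.988: |R|=1.05322 >1
Interval (-0.9375, 0).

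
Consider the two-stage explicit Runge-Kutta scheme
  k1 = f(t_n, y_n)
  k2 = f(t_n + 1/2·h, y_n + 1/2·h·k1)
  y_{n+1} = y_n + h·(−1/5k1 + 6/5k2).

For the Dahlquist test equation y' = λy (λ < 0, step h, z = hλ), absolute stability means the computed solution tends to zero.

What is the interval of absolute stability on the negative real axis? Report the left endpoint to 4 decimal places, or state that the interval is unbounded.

Test eqn y'=λy, z=hλ:
  k1=λy_n ⇒ h·k1=z·y_n;  k2=λ(1+1/2z)y_n ⇒ h·k2=z(1+1/2z)y_n
  y_{n+1}/y_n = 1 − 1/5z + 6/5z(1+1/2z) = 1 + z + 3/5z²
  Hence R(z) = 1 + z + 3/5z².

Boundary: |R(x)|=1, x<0.
x=-1.34: |R|=0.7374
R=1: x+3/5x²=0 ⇒ x=−5/3=-1.6667; min R=1−1/(4·3/5)=0.5833>−1
Confirm numerically:
  x=-1.426: |R|=0.79409 <1
  x=-1.025: |R|=0.60537 <1
  x=-0.978: |R|=0.59589 <1
  x=-0.667: |R|=0.59993 <1
  x=-2.114: |R|=1.56740 >1
  x=-2.041: |R|=1.45841 >1
Interval (-1.6667, 0).

z∈(-1.6667,0).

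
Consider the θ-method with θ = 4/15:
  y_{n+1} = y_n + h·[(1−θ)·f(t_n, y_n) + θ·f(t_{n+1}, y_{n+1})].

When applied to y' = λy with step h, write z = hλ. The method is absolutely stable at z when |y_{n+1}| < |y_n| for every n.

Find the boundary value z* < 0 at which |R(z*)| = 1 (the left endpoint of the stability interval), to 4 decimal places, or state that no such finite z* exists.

left endpoint -4.2857.

Set f=λy, z=hλ:
  y_{n+1} = y_n + z·[11/15·y_n + 4/15·y_{n+1}] ⇒ (1 − 4/15z)y_{n+1} = (1 + 11/15z)y_n
  so R(z) = (1 + 11/15z)/(1 − 4/15z).

Need |R(x)|<1, x<0.
x=-1.36: |R|=0.0020
R=−1: 1+11/15x = −1+4/15x ⇒ -7/15x=2 ⇒ x=2/(-7/15)=-4.2857
Confirm numerically:
  x=-3.818: |R|=0.89185 <1
  x=-3.189: |R|=0.72341 <1
  x=-1.860: |R|=0.24332 <1
  x=-4.669: |R|=1.07967 >1
  x=-4.606: |R|=1.06708 >1
Interval (-4.2857, 0).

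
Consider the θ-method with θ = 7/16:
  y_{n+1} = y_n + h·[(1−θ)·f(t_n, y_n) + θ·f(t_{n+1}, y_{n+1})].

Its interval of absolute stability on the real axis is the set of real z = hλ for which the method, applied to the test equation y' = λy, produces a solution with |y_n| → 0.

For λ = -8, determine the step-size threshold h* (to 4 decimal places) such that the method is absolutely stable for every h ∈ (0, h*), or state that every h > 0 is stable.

(-16.0000,0); λ=-8 ⇒ h* = (16)/8 = 2.0000.

On y'=λy, z=hλ:
  y_{n+1} = y_n + z·[9/16·y_n + 7/16·y_{n+1}] ⇒ (1 − 7/16z)y_{n+1} = (1 + 9/16z)y_n
  Hence R(z) = (1 + 9/16z)/(1 − 7/16z).

Find x<0 with |R(x)|<1.
x=-1.37: |R|=0.1434
R=−1: 1+9/16x = −1+7/16x ⇒ -1/8x=2 ⇒ x=2/(-1/8)=-16.0000
Confirm numerically:
  x=-15.573: |R|=0.99317 <1
  x=-14.749: |R|=0.97902 <1
  x=-7.393: |R|=0.74592 <1
  x=-16.264: |R|=1.00407 >1
  x=-16.157: |R|=1.00243 >1
Stable set (-16.0000, 0).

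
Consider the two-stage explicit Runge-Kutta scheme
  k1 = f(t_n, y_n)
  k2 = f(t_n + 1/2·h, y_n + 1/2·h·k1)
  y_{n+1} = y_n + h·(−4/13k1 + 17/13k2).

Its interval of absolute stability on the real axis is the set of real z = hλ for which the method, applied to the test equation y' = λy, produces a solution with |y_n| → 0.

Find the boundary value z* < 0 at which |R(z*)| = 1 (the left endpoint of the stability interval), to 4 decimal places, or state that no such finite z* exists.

With y'=λy (z=hλ):
  k1=λy_n ⇒ h·k1=z·y_n;  k2=λ(1+1/2z)y_n ⇒ h·k2=z(1+1/2z)y_n
  y_{n+1}/y_n = 1 − 4/13z + 17/13z(1+1/2z) = 1 + z + 17/26z²
  so R(z) = 1 + z + 17/26z².

Boundary: |R(x)|=1, x<0.
x=-1.46: |R|=0.9337
R=1: x+17/26x²=0 ⇒ x=−26/17=-1.5294; min R=1−1/(4·17/26)=0.6176>−1
Confirm numerically:
  x=-1.427: |R|=0.90445 <1
  x=-1.030: |R|=0.66367 <1
  x=-0.721: |R|=0.61890 <1
  x=-1.746: |R|=1.24726 >1
  x=-1.719: |R|=1.21309 >1
  x=-1.665: |R|=1.14761 >1
So |R|<1 on (-1.5294, 0).

z* = -1.5294.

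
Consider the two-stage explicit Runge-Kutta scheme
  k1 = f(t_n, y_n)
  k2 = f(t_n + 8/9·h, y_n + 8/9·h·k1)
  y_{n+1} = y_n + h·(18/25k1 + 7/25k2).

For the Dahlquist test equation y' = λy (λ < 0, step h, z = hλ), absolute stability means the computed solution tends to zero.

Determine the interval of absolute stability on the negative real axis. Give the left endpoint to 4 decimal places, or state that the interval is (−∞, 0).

With y'=λy (z=hλ):
  k1=λy_n ⇒ h·k1=z·y_n;  k2=λ(1+8/9z)y_n ⇒ h·k2=z(1+8/9z)y_n
  y_{n+1}/y_n = 1 + 18/25z + 7/25z(1+8/9z) = 1 + z + 56/225z²
  Hence R(z) = 1 + z + 56/225z².

Boundary: |R(x)|=1, x<0.
x=-0.57: |R|=0.5109
R=1: x+56/225x²=0 ⇒ x=−225/56=-4.0179; min R=1−1/(4·56/225)=-0.0045>−1
Confirm numerically:
  x=-3.605: |R|=0.62957 <1
  x=-2.557: |R|=0.07030 <1
  x=-2.145: |R|=0.00014 <1
  x=-2.079: |R|=0.00324 <1
  x=-4.470: |R|=1.50302 >1
  x=-4.384: |R|=1.39951 >1
So |R|<1 on (-4.0179, 0).

(-4.0179, 0).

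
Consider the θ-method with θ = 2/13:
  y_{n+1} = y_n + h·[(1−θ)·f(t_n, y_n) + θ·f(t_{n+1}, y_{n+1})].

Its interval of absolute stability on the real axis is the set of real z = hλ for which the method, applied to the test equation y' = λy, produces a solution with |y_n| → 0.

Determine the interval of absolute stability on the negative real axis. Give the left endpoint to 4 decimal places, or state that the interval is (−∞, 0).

On y'=λy, z=hλ:
  y_{n+1} = y_n + z·[11/13·y_n + 2/13·y_{n+1}] ⇒ (1 − 2/13z)y_{n+1} = (1 + 11/13z)y_n
  R(z) = (1 + 11/13z)/(1 − 2/13z).

Need |R(x)|<1, x<0.
x=-1.77: |R|=0.3912
R=−1: 1+11/13x = −1+2/13x ⇒ -9/13x=2 ⇒ x=2/(-9/13)=-2.8889
Confirm numerically:
  x=-2.829: |R|=0.97111 <1
  x=-2.513: |R|=0.81233 <1
  x=-2.141: |R|=0.61052 <1
  x=-1.714: |R|=0.35634 <1
  x=-3.326: |R|=1.20018 >1
  x=-3.131: |R|=1.11312 >1
  x=-3.059: |R|=1.08008 >1
Stable set (-2.8889, 0).

(-2.8889, 0).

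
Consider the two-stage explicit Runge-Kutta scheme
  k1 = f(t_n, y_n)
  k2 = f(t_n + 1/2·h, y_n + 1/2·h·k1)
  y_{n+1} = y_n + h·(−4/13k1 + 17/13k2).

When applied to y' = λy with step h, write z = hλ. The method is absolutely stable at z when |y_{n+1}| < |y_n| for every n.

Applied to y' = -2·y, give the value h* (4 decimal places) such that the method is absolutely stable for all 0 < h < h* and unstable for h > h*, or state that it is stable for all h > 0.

Test eqn y'=λy, z=hλ:
  k1=λy_n ⇒ h·k1=z·y_n;  k2=λ(1+1/2z)y_n ⇒ h·k2=z(1+1/2z)y_n
  y_{n+1}/y_n = 1 − 4/13z + 17/13z(1+1/2z) = 1 + z + 17/26z²
  so R(z) = 1 + z + 17/26z².

Boundary: |R(x)|=1, x<0.
x=-0.84: |R|=0.6214
R=1: x+17/26x²=0 ⇒ x=−26/17=-1.5294; min R=1−1/(4·17/26)=0.6176>−1
Confirm numerically:
  x=-1.403: |R|=0.88404 <1
  x=-1.283: |R|=0.79329 <1
  x=-1.030: |R|=0.66367 <1
  x=-0.714: |R|=0.61933 <1
  x=-2.128: |R|=1.83287 >1
  x=-2.041: |R|=1.68271 >1
Interval (-1.5294, 0).

(-1.5294,0); λ=-2 ⇒ h* = (26/17)/2 = 0.7647.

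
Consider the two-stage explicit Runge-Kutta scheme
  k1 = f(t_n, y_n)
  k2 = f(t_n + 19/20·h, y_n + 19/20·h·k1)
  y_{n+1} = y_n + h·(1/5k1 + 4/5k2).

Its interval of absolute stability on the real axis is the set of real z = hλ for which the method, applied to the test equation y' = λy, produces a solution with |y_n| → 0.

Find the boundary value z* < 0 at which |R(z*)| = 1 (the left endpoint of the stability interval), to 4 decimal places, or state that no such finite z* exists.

On y'=λy, z=hλ:
  k1=λy_n ⇒ h·k1=z·y_n;  k2=λ(1+19/20z)y_n ⇒ h·k2=z(1+19/20z)y_n
  y_{n+1}/y_n = 1 + 1/5z + 4/5z(1+19/20z) = 1 + z + 19/25z²
  ⇒ R(z) = 1 + z + 19/25z².

Boundary: |R(x)|=1, x<0.
x=-1.62: |R|=1.3745
R=1: x+19/25x²=0 ⇒ x=−25/19=-1.3158; min R=1−1/(4·19/25)=0.6711>−1
Confirm numerically:
  x=-1.002: |R|=0.76104 <1
  x=-0.794: |R|=0.68513 <1
  x=-0.681: |R|=0.67146 <1
  x=-1.792: |R|=1.64856 >1
  x=-1.635: |R|=1.39665 >1
  x=-1.551: |R|=1.27726 >1
So |R|<1 on (-1.3158, 0).

left endpoint -1.3158.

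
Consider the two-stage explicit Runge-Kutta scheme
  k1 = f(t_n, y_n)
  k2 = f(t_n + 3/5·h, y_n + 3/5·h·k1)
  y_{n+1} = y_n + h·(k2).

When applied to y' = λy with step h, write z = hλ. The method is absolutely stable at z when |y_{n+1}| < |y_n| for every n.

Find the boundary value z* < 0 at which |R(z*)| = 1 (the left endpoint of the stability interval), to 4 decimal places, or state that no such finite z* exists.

With y'=λy (z=hλ):
  k1=λy_n ⇒ h·k1=z·y_n;  k2=λ(1+3/5z)y_n ⇒ h·k2=z(1+3/5z)y_n
  y_{n+1}/y_n = 1 + z(1+3/5z) = 1 + z + 3/5z²
  R(z) = 1 + z + 3/5z².

Solve |R(x)|<1 on ℝ⁻.
x=-0.81: |R|=0.5837
R=1: x+3/5x²=0 ⇒ x=−5/3=-1.6667; min R=1−1/(4·3/5)=0.5833>−1
Confirm numerically:
  x=-1.305: |R|=0.71681 <1
  x=-1.249: |R|=0.68700 <1
  x=-0.778: |R|=0.58517 <1
  x=-2.049: |R|=1.47004 >1
  x=-1.806: |R|=1.15098 >1
  x=-1.781: |R|=1.12218 >1
Interval (-1.6667, 0).

z* = -1.6667.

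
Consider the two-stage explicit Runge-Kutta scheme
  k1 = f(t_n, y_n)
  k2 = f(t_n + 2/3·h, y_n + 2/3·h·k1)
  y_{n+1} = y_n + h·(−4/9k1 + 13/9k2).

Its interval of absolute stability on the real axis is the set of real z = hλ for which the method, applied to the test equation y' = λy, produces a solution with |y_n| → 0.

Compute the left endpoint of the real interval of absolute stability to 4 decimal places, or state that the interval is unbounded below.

Set f=λy, z=hλ:
  k1=λy_n ⇒ h·k1=z·y_n;  k2=λ(1+2/3z)y_n ⇒ h·k2=z(1+2/3z)y_n
  y_{n+1}/y_n = 1 − 4/9z + 13/9z(1+2/3z) = 1 + z + 26/27z²
  so R(z) = 1 + z + 26/27z².

Solve |R(x)|<1 on ℝ⁻.
x=-0.8: |R|=0.8163
R=1: x+26/27x²=0 ⇒ x=−27/26=-1.0385; min R=1−1/(4·26/27)=0.7404>−1
Confirm numerically:
  x=-0.955: |R|=0.92325 <1
  x=-0.705: |R|=0.77362 <1
  x=-0.616: |R|=0.74940 <1
  x=-0.428: |R|=0.74840 <1
  x=-1.427: |R|=1.53391 >1
  x=-1.421: |R|=1.52345 >1
  x=-1.193: |R|=1.17754 >1
Interval (-1.0385, 0).

z* = -1.0385.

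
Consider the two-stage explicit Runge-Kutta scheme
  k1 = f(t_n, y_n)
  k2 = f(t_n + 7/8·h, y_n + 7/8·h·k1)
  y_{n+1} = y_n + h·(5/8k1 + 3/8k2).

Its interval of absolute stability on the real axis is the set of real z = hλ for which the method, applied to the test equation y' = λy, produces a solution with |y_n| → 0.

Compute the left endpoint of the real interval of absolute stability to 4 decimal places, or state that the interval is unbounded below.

left endpoint -3.0476.

Set f=λy, z=hλ:
  k1=λy_n ⇒ h·k1=z·y_n;  k2=λ(1+7/8z)y_n ⇒ h·k2=z(1+7/8z)y_n
  y_{n+1}/y_n = 1 + 5/8z + 3/8z(1+7/8z) = 1 + z + 21/64z²
  ⇒ R(z) = 1 + z + 21/64z².

Boundary: |R(x)|=1, x<0.
x=-1.54: |R|=0.2382
R=1: x+21/64x²=0 ⇒ x=−64/21=-3.0476; min R=1−1/(4·21/64)=0.2381>−1
Confirm numerically:
  x=-2.245: |R|=0.40876 <1
  x=-1.537: |R|=0.23815 <1
  x=-1.411: |R|=0.24227 <1
  x=-3.557: |R|=1.59452 >1
  x=-3.520: |R|=1.54560 >1
Interval (-3.0476, 0).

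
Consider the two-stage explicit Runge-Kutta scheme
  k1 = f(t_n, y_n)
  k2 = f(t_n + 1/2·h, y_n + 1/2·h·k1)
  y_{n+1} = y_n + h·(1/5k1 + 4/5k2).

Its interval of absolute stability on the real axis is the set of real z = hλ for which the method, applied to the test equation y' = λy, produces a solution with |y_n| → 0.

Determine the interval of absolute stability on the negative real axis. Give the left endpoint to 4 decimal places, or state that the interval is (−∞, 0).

Test eqn y'=λy, z=hλ:
  k1=λy_n ⇒ h·k1=z·y_n;  k2=λ(1+1/2z)y_n ⇒ h·k2=z(1+1/2z)y_n
  y_{n+1}/y_n = 1 + 1/5z + 4/5z(1+1/2z) = 1 + z + 2/5z²
  so R(z) = 1 + z + 2/5z².

Find x<0 with |R(x)|<1.
x=-1.32: |R|=0.3770
R=1: x+2/5x²=0 ⇒ x=−5/2=-2.5000; min R=1−1/(4·2/5)=0.3750>−1
Confirm numerically:
  x=-2.176: |R|=0.71799 <1
  x=-1.965: |R|=0.57949 <1
  x=-1.769: |R|=0.48274 <1
  x=-2.717: |R|=1.23584 >1
  x=-2.602: |R|=1.10616 >1
  x=-2.588: |R|=1.09110 >1
Interval (-2.5000, 0).

z∈(-2.5000,0).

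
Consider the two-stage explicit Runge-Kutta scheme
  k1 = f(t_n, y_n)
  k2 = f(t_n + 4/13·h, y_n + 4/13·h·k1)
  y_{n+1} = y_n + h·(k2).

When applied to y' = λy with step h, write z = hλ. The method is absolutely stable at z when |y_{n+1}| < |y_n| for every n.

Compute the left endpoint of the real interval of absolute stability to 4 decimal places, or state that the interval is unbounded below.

On y'=λy, z=hλ:
  k1=λy_n ⇒ h·k1=z·y_n;  k2=λ(1+4/13z)y_n ⇒ h·k2=z(1+4/13z)y_n
  y_{n+1}/y_n = 1 + z(1+4/13z) = 1 + z + 4/13z²
  R(z) = 1 + z + 4/13z².

Need |R(x)|<1, x<0.
x=-1.48: |R|=0.1940
R=1: x+4/13x²=0 ⇒ x=−13/4=-3.2500; min R=1−1/(4·4/13)=0.1875>−1
Confirm numerically:
  x=-2.744: |R|=0.57278 <1
  x=-2.710: |R|=0.54972 <1
  x=-1.727: |R|=0.19070 <1
  x=-3.707: |R|=1.52126 >1
  x=-3.561: |R|=1.34076 >1
Interval (-3.2500, 0).

left endpoint -3.2500.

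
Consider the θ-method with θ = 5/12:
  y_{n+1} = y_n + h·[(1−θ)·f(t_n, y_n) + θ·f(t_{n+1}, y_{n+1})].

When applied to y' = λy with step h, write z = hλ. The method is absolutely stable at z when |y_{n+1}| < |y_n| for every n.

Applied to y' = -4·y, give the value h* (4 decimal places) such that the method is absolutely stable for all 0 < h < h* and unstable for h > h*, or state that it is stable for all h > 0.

(-12.0000,0); λ=-4 ⇒ h* = (12)/4 = 3.0000.

With y'=λy (z=hλ):
  y_{n+1} = y_n + z·[7/12·y_n + 5/12·y_{n+1}] ⇒ (1 − 5/12z)y_{n+1} = (1 + 7/12z)y_n
  R(z) = (1 + 7/12z)/(1 − 5/12z).

Solve |R(x)|<1 on ℝ⁻.
x=-0.39: |R|=0.6645
R=−1: 1+7/12x = −1+5/12x ⇒ -1/6x=2 ⇒ x=2/(-1/6)=-12.0000
Confirm numerically:
  x=-10.998: |R|=0.97009 <1
  x=-9.832: |R|=0.92910 <1
  x=-6.826: |R|=0.77568 <1
  x=-12.199: |R|=1.00545 >1
  x=-12.178: |R|=1.00488 >1
  x=-12.031: |R|=1.00086 >1
So |R|<1 on (-12.0000, 0).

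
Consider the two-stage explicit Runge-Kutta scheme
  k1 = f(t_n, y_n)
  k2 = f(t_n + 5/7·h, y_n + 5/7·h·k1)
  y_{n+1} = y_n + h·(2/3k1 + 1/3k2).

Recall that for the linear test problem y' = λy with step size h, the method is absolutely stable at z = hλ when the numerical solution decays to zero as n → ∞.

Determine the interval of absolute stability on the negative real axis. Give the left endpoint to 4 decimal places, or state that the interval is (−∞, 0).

On y'=λy, z=hλ:
  k1=λy_n ⇒ h·k1=z·y_n;  k2=λ(1+5/7z)y_n ⇒ h·k2=z(1+5/7z)y_n
  y_{n+1}/y_n = 1 + 2/3z + 1/3z(1+5/7z) = 1 + z + 5/21z²
  R(z) = 1 + z + 5/21z².

Boundary: |R(x)|=1, x<0.
x=-1.02: |R|=0.2277
R=1: x+5/21x²=0 ⇒ x=−21/5=-4.2000; min R=1−1/(4·5/21)=-0.0500>−1
Confirm numerically:
  x=-3.976: |R|=0.78795 <1
  x=-3.053: |R|=0.16624 <1
  x=-2.850: |R|=0.08393 <1
  x=-2.442: |R|=0.02215 <1
  x=-4.482: |R|=1.30093 >1
  x=-4.229: |R|=1.02920 >1
Interval (-4.2000, 0).

z∈(-4.2000,0).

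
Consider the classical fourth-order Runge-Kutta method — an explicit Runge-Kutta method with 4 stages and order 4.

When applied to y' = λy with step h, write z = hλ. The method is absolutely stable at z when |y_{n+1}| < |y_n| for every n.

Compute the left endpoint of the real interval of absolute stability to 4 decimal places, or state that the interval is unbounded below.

z* = -2.7853.

On y'=λy, z=hλ:
  order 4, 4-stage ⇒ R(z)=1+z+z^2/2+z^3/6+z^4/24
  (e.g. R(-1.56)=0.27083, |R|=0.27083)

Solve |R(x)|<1 on ℝ⁻.
x=-1.56: |R|=0.2708
|R(-2.13)|=0.3855 |R(-0.83)|=0.4389 |R(-0.51)|=0.6008
Bisect:
  x_lo=-3.3496 |R|=2.2418  x_hi=-0.1768 |R|=0.8379
  mid=-1.76320 |R|=0.28036 →hi
  mid=-2.55639 |R|=0.70629 →hi
  mid=-2.95299 |R|=1.28371 →lo
  mid=-2.75469 |R|=0.95484 →hi
  mid=-2.85384 |R|=1.10837 →lo
  mid=-2.80427 |R|=1.02899 →lo
  mid=-2.77948 |R|=0.99127 →hi
  mid=-2.79187 |R|=1.00997 →lo
  mid=-2.78568 |R|=1.00058 →lo
  mid=-2.78258 |R|=0.99592 →hi
  ...
  [-2.78548,-2.78529] ⇒ x*=-2.7853
So |R|<1 on (-2.7853, 0).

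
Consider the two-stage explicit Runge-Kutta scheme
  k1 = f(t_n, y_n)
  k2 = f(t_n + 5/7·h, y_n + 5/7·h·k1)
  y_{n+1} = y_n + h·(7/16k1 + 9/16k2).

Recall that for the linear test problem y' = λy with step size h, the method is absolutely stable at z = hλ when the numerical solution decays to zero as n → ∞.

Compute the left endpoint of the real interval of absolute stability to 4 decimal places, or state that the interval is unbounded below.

left endpoint -2.4889.

Test eqn y'=λy, z=hλ:
  k1=λy_n ⇒ h·k1=z·y_n;  k2=λ(1+5/7z)y_n ⇒ h·k2=z(1+5/7z)y_n
  y_{n+1}/y_n = 1 + 7/16z + 9/16z(1+5/7z) = 1 + z + 45/112z²
  Hence R(z) = 1 + z + 45/112z².

Find x<0 with |R(x)|<1.
x=-0.75: |R|=0.4760
R=1: x+45/112x²=0 ⇒ x=−112/45=-2.4889; min R=1−1/(4·45/112)=0.3778>−1
Confirm numerically:
  x=-1.478: |R|=0.39969 <1
  x=-1.262: |R|=0.37790 <1
  x=-1.087: |R|=0.38774 <1
  x=-2.789: |R|=1.33630 >1
  x=-2.605: |R|=1.12153 >1
Stable set (-2.4889, 0).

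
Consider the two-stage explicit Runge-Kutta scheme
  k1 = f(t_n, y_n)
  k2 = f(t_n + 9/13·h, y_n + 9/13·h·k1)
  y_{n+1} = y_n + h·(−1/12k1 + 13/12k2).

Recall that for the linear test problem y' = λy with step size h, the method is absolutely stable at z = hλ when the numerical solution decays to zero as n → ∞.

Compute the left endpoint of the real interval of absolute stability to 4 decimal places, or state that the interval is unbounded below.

left endpoint -1.3333.

With y'=λy (z=hλ):
  k1=λy_n ⇒ h·k1=z·y_n;  k2=λ(1+9/13z)y_n ⇒ h·k2=z(1+9/13z)y_n
  y_{n+1}/y_n = 1 − 1/12z + 13/12z(1+9/13z) = 1 + z + 3/4z²
  Hence R(z) = 1 + z + 3/4z².

Find x<0 with |R(x)|<1.
x=-1.58: |R|=1.2923
R=1: x+3/4x²=0 ⇒ x=−4/3=-1.3333; min R=1−1/(4·3/4)=0.6667>−1
Confirm numerically:
  x=-0.991: |R|=0.74556 <1
  x=-0.859: |R|=0.69441 <1
  x=-0.773: |R|=0.67515 <1
  x=-1.758: |R|=1.55992 >1
  x=-1.624: |R|=1.35403 >1
  x=-1.464: |R|=1.14347 >1
Stable set (-1.3333, 0).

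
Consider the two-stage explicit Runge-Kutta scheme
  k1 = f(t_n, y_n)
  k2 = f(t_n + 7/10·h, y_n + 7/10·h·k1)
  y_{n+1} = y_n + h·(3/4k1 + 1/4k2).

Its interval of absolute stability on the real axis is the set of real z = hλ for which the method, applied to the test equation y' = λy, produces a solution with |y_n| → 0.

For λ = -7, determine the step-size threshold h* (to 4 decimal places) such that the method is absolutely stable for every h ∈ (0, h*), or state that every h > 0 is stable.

Test eqn y'=λy, z=hλ:
  k1=λy_n ⇒ h·k1=z·y_n;  k2=λ(1+7/10z)y_n ⇒ h·k2=z(1+7/10z)y_n
  y_{n+1}/y_n = 1 + 3/4z + 1/4z(1+7/10z) = 1 + z + 7/40z²
  so R(z) = 1 + z + 7/40z².

Need |R(x)|<1, x<0.
x=-1.42: |R|=0.0671
R=1: x+7/40x²=0 ⇒ x=−40/7=-5.7143; min R=1−1/(4·7/40)=-0.4286>−1
Confirm numerically:
  x=-5.107: |R|=0.45725 <1
  x=-4.565: |R|=0.08186 <1
  x=-3.732: |R|=0.29463 <1
  x=-6.302: |R|=1.64816 >1
  x=-6.240: |R|=1.57408 >1
  x=-6.113: |R|=1.42653 >1
So |R|<1 on (-5.7143, 0).

(-5.7143,0); λ=-7 ⇒ h* = (40/7)/7 = 0.8163.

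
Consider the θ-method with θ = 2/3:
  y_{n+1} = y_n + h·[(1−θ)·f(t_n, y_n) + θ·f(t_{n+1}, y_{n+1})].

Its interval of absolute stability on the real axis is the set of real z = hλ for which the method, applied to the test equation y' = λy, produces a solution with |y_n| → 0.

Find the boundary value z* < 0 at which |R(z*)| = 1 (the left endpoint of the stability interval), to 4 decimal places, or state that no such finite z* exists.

unbounded; (−∞, 0).

On y'=λy, z=hλ:
  y_{n+1} = y_n + z·[1/3·y_n + 2/3·y_{n+1}] ⇒ (1 − 2/3z)y_{n+1} = (1 + 1/3z)y_n
  ⇒ R(z) = (1 + 1/3z)/(1 − 2/3z).

Find x<0 with |R(x)|<1.
x=-1.64: |R|=0.2166
x=-2: |R|=0.1429
x=-10: |R|=0.3043
x=-100: |R|=0.4778
θ=2/3≥1/2 ⇒ |1+1/3x|<|1−2/3x| ∀x<0 ⇒ stable on all of ℝ⁻.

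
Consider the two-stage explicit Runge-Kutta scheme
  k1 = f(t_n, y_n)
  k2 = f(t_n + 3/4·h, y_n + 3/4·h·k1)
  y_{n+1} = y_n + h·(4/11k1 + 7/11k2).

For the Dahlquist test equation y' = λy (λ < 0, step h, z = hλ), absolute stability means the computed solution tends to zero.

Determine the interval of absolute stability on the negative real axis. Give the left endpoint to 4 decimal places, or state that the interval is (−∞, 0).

z∈(-2.0952,0).

With y'=λy (z=hλ):
  k1=λy_n ⇒ h·k1=z·y_n;  k2=λ(1+3/4z)y_n ⇒ h·k2=z(1+3/4z)y_n
  y_{n+1}/y_n = 1 + 4/11z + 7/11z(1+3/4z) = 1 + z + 21/44z²
  R(z) = 1 + z + 21/44z².

Need |R(x)|<1, x<0.
x=-1.51: |R|=0.5782
R=1: x+21/44x²=0 ⇒ x=−44/21=-2.0952; min R=1−1/(4·21/44)=0.4762>−1
Confirm numerically:
  x=-1.022: |R|=0.47650 <1
  x=-0.923: |R|=0.48360 <1
  x=-0.902: |R|=0.48631 <1
  x=-2.393: |R|=1.34008 >1
  x=-2.189: |R|=1.09796 >1
Interval (-2.0952, 0).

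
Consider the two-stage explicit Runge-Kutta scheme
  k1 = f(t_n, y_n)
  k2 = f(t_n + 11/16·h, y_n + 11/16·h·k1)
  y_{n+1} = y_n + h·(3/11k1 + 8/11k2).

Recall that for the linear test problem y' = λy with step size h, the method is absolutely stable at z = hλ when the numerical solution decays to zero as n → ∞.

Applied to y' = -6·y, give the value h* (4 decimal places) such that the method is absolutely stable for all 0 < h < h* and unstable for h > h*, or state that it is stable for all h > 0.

(-2.0000,0); λ=-6 ⇒ h* = (2)/6 = 0.3333.

With y'=λy (z=hλ):
  k1=λy_n ⇒ h·k1=z·y_n;  k2=λ(1+11/16z)y_n ⇒ h·k2=z(1+11/16z)y_n
  y_{n+1}/y_n = 1 + 3/11z + 8/11z(1+11/16z) = 1 + z + 1/2z²
  ⇒ R(z) = 1 + z + 1/2z².

Find x<0 with |R(x)|<1.
x=-0.91: |R|=0.5041
R=1: x+1/2x²=0 ⇒ x=−2=-2.0000; min R=1−1/(4·1/2)=0.5000>−1
Confirm numerically:
  x=-1.440: |R|=0.59680 <1
  x=-1.255: |R|=0.53251 <1
  x=-1.197: |R|=0.51940 <1
  x=-2.471: |R|=1.58192 >1
  x=-2.168: |R|=1.18211 >1
  x=-2.162: |R|=1.17512 >1
Stable set (-2.0000, 0).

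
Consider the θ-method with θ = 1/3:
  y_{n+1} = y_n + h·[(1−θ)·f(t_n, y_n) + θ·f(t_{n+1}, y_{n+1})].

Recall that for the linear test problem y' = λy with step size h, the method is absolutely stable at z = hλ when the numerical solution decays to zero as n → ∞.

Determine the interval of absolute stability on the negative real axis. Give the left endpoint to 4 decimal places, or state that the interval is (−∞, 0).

Test eqn y'=λy, z=hλ:
  y_{n+1} = y_n + z·[2/3·y_n + 1/3·y_{n+1}] ⇒ (1 − 1/3z)y_{n+1} = (1 + 2/3z)y_n
  R(z) = (1 + 2/3z)/(1 − 1/3z).

Need |R(x)|<1, x<0.
x=-1.09: |R|=0.2005
R=−1: 1+2/3x = −1+1/3x ⇒ -1/3x=2 ⇒ x=2/(-1/3)=-6.0000
Confirm numerically:
  x=-5.466: |R|=0.93692 <1
  x=-3.859: |R|=0.68786 <1
  x=-3.549: |R|=0.62574 <1
  x=-2.977: |R|=0.49423 <1
  x=-6.456: |R|=1.04822 >1
  x=-6.385: |R|=1.04102 >1
  x=-6.180: |R|=1.01961 >1
So |R|<1 on (-6.0000, 0).

(-6.0000, 0).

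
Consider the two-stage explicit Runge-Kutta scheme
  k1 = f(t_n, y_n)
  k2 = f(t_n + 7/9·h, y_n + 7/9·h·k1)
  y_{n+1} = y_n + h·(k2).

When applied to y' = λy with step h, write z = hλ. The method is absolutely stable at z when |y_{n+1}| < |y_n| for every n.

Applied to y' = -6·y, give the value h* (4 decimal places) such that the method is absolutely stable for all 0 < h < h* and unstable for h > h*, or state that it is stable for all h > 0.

(-1.2857,0); λ=-6 ⇒ h* = (9/7)/6 = 0.2143.

With y'=λy (z=hλ):
  k1=λy_n ⇒ h·k1=z·y_n;  k2=λ(1+7/9z)y_n ⇒ h·k2=z(1+7/9z)y_n
  y_{n+1}/y_n = 1 + z(1+7/9z) = 1 + z + 7/9z²
  ⇒ R(z) = 1 + z + 7/9z².

Boundary: |R(x)|=1, x<0.
x=-1.5: |R|=1.2500
R=1: x+7/9x²=0 ⇒ x=−9/7=-1.2857; min R=1−1/(4·7/9)=0.6786>−1
Confirm numerically:
  x=-1.183: |R|=0.90549 <1
  x=-1.173: |R|=0.89717 <1
  x=-0.537: |R|=0.68729 <1
  x=-1.866: |R|=1.84219 >1
  x=-1.492: |R|=1.23938 >1
So |R|<1 on (-1.2857, 0).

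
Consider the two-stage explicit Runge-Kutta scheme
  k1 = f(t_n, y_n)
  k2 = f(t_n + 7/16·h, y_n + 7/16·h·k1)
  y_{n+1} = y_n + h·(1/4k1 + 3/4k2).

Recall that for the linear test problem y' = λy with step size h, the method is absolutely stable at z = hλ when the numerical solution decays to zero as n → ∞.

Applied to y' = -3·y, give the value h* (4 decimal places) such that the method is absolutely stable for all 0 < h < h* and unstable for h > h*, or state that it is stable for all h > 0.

(-3.0476,0); λ=-3 ⇒ h* = (64/21)/3 = 1.0159.

Test eqn y'=λy, z=hλ:
  k1=λy_n ⇒ h·k1=z·y_n;  k2=λ(1+7/16z)y_n ⇒ h·k2=z(1+7/16z)y_n
  y_{n+1}/y_n = 1 + 1/4z + 3/4z(1+7/16z) = 1 + z + 21/64z²
  ⇒ R(z) = 1 + z + 21/64z².

Boundary: |R(x)|=1, x<0.
x=-0.96: |R|=0.3424
R=1: x+21/64x²=0 ⇒ x=−64/21=-3.0476; min R=1−1/(4·21/64)=0.2381>−1
Confirm numerically:
  x=-2.878: |R|=0.83982 <1
  x=-2.513: |R|=0.55916 <1
  x=-2.096: |R|=0.34552 <1
  x=-3.551: |R|=1.58653 >1
  x=-3.307: |R|=1.28146 >1
So |R|<1 on (-3.0476, 0).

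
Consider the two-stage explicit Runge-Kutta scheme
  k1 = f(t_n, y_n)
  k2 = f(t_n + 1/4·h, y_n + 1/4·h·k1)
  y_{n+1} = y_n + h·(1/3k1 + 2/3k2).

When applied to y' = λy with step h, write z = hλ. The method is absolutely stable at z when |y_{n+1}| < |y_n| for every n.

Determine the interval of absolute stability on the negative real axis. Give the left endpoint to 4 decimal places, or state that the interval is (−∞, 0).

Set f=λy, z=hλ:
  k1=λy_n ⇒ h·k1=z·y_n;  k2=λ(1+1/4z)y_n ⇒ h·k2=z(1+1/4z)y_n
  y_{n+1}/y_n = 1 + 1/3z + 2/3z(1+1/4z) = 1 + z + 1/6z²
  so R(z) = 1 + z + 1/6z².

Need |R(x)|<1, x<0.
x=-1.51: |R|=0.1300
R=1: x+1/6x²=0 ⇒ x=−6=-6.0000; min R=1−1/(4·1/6)=-0.5000>−1
Confirm numerically:
  x=-4.927: |R|=0.11889 <1
  x=-3.453: |R|=0.46580 <1
  x=-3.105: |R|=0.49816 <1
  x=-2.539: |R|=0.46458 <1
  x=-6.561: |R|=1.61345 >1
  x=-6.358: |R|=1.37936 >1
  x=-6.225: |R|=1.23344 >1
Interval (-6.0000, 0).

z∈(-6.0000,0).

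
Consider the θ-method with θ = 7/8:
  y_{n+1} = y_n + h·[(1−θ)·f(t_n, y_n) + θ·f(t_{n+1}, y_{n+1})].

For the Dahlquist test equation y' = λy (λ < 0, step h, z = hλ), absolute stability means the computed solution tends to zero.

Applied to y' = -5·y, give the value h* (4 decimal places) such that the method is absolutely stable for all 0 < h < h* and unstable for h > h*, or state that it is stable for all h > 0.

Test eqn y'=λy, z=hλ:
  y_{n+1} = y_n + z·[1/8·y_n + 7/8·y_{n+1}] ⇒ (1 − 7/8z)y_{n+1} = (1 + 1/8z)y_n
  Hence R(z) = (1 + 1/8z)/(1 − 7/8z).

Need |R(x)|<1, x<0.
x=-0.32: |R|=0.7500
x=-2: |R|=0.2727
x=-10: |R|=0.0256
x=-100: |R|=0.1299
θ=7/8≥1/2 ⇒ |1+1/8x|<|1−7/8x| ∀x<0 ⇒ unbounded interval.

unbounded; (−∞, 0). Any h>0 works for λ=-5.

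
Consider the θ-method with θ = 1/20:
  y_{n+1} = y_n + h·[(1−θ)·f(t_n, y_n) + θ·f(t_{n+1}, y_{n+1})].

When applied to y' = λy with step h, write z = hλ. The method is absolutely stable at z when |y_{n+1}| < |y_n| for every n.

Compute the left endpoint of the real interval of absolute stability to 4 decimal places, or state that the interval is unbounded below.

Set f=λy, z=hλ:
  y_{n+1} = y_n + z·[19/20·y_n + 1/20·y_{n+1}] ⇒ (1 − 1/20z)y_{n+1} = (1 + 19/20z)y_n
  ⇒ R(z) = (1 + 19/20z)/(1 − 1/20z).

Boundary: |R(x)|=1, x<0.
x=-0.93: |R|=0.1113
R=−1: 1+19/20x = −1+1/20x ⇒ -9/10x=2 ⇒ x=2/(-9/10)=-2.2222
Confirm numerically:
  x=-1.941: |R|=0.76929 <1
  x=-1.919: |R|=0.75099 <1
  x=-1.470: |R|=0.36935 <1
  x=-1.095: |R|=0.03816 <1
  x=-2.534: |R|=1.24905 >1
  x=-2.411: |R|=1.15162 >1
  x=-2.252: |R|=1.02409 >1
So |R|<1 on (-2.2222, 0).

z* = -2.2222.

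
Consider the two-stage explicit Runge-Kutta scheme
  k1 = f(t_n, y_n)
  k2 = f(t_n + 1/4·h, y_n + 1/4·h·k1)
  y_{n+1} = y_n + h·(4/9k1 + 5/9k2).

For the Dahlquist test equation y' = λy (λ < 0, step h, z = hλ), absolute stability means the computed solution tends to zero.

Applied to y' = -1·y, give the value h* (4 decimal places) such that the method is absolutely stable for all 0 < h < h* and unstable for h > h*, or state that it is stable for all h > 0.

Test eqn y'=λy, z=hλ:
  k1=λy_n ⇒ h·k1=z·y_n;  k2=λ(1+1/4z)y_n ⇒ h·k2=z(1+1/4z)y_n
  y_{n+1}/y_n = 1 + 4/9z + 5/9z(1+1/4z) = 1 + z + 5/36z²
  so R(z) = 1 + z + 5/36z².

Find x<0 with |R(x)|<1.
x=-1.65: |R|=0.2719
R=1: x+5/36x²=0 ⇒ x=−36/5=-7.2000; min R=1−1/(4·5/36)=-0.8000>−1
Confirm numerically:
  x=-6.154: |R|=0.10596 <1
  x=-4.722: |R|=0.62515 <1
  x=-4.500: |R|=0.68750 <1
  x=-3.589: |R|=0.79998 <1
  x=-7.688: |R|=1.52108 >1
  x=-7.259: |R|=1.05948 >1
Stable set (-7.2000, 0).

(-7.2000,0); λ=-1 ⇒ h* = (36/5)/1 = 7.2000.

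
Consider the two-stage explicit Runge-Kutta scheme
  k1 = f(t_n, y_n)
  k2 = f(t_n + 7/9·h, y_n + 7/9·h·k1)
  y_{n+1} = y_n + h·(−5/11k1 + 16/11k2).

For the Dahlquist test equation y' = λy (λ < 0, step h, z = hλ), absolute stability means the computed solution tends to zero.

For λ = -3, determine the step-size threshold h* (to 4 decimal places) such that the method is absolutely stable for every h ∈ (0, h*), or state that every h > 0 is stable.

(-0.8839,0); λ=-3 ⇒ h* = (99/112)/3 = 0.2946.

With y'=λy (z=hλ):
  k1=λy_n ⇒ h·k1=z·y_n;  k2=λ(1+7/9z)y_n ⇒ h·k2=z(1+7/9z)y_n
  y_{n+1}/y_n = 1 − 5/11z + 16/11z(1+7/9z) = 1 + z + 112/99z²
  so R(z) = 1 + z + 112/99z².

Boundary: |R(x)|=1, x<0.
x=-1.54: |R|=2.1430
R=1: x+112/99x²=0 ⇒ x=−99/112=-0.8839; min R=1−1/(4·112/99)=0.7790>−1
Confirm numerically:
  x=-0.857: |R|=0.97389 <1
  x=-0.811: |R|=0.93309 <1
  x=-0.472: |R|=0.78004 <1
  x=-0.398: |R|=0.78120 <1
  x=-1.409: |R|=1.83697 >1
  x=-1.177: |R|=1.39024 >1
Interval (-0.8839, 0).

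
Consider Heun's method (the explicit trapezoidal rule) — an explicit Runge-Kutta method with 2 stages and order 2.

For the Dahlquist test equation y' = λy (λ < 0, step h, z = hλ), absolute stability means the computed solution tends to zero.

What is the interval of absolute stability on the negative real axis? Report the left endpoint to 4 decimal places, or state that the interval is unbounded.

On y'=λy, z=hλ:
  order 2, 2-stage ⇒ R(z)=1+z+z^2/2
  (e.g. R(-1.52)=0.63520, |R|=0.63520)

Solve |R(x)|<1 on ℝ⁻.
x=-1.52: |R|=0.6352
|R(-2.39)|=1.4661 |R(-2.19)|=1.2080 |R(-0.55)|=0.6013
Bisect:
  x_lo=-2.6931 |R|=1.9333  x_hi=-0.3871 |R|=0.6878
  mid=-1.54009 |R|=0.64585 →hi
  mid=-2.11660 |R|=1.12340 →lo
  mid=-1.82835 |R|=0.84308 →hi
  mid=-1.97247 |R|=0.97285 →hi
  mid=-2.04454 |R|=1.04553 →lo
  mid=-2.00851 |R|=1.00854 →lo
  mid=-1.99049 |R|=0.99054 →hi
  ...
  [-2.00006,-1.99992] ⇒ x*=-2.0000
Interval (-2.0000, 0).

z∈(-2.0000,0).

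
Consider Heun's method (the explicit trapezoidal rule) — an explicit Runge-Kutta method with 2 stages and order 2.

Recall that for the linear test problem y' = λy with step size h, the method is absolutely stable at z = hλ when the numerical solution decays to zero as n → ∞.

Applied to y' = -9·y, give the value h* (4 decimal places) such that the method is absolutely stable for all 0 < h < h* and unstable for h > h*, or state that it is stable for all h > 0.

(-2.0000,0); λ=-9 ⇒ h* = 0.2222.

On y'=λy, z=hλ:
  order 2, 2-stage ⇒ R(z)=1+z+z^2/2
  (e.g. R(-1.42)=0.58820, |R|=0.58820)

Need |R(x)|<1, x<0.
x=-1.42: |R|=0.5882
|R(-1.66)|=0.7178 |R(-1.14)|=0.5098 |R(-0.54)|=0.6058
Bisect:
  x_lo=-2.3757 |R|=1.4463  x_hi=-0.2656 |R|=0.7697
  mid=-1.32064 |R|=0.55140 →hi
  mid=-1.84818 |R|=0.85970 →hi
  mid=-2.11195 |R|=1.11821 →lo
  mid=-1.98006 |R|=0.98026 →hi
  mid=-2.04600 |R|=1.04706 →lo
  mid=-2.01303 |R|=1.01312 →lo
  mid=-1.99655 |R|=0.99655 →hi
  ...
  [-2.00002,-1.99990] ⇒ x*=-2.0000
Stable set (-2.0000, 0).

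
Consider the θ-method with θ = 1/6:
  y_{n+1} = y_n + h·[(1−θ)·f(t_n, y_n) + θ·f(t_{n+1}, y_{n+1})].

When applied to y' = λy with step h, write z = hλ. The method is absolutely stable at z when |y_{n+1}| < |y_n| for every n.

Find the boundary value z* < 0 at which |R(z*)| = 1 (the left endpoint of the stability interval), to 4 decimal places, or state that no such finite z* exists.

z* = -3.0000.

Test eqn y'=λy, z=hλ:
  y_{n+1} = y_n + z·[5/6·y_n + 1/6·y_{n+1}] ⇒ (1 − 1/6z)y_{n+1} = (1 + 5/6z)y_n
  ⇒ R(z) = (1 + 5/6z)/(1 − 1/6z).

Solve |R(x)|<1 on ℝ⁻.
x=-0.48: |R|=0.5556
R=−1: 1+5/6x = −1+1/6x ⇒ -2/3x=2 ⇒ x=2/(-2/3)=-3.0000
Confirm numerically:
  x=-1.804: |R|=0.38698 <1
  x=-1.544: |R|=0.22800 <1
  x=-1.294: |R|=0.06444 <1
  x=-3.560: |R|=1.23431 >1
  x=-3.046: |R|=1.02034 >1
Stable set (-3.0000, 0).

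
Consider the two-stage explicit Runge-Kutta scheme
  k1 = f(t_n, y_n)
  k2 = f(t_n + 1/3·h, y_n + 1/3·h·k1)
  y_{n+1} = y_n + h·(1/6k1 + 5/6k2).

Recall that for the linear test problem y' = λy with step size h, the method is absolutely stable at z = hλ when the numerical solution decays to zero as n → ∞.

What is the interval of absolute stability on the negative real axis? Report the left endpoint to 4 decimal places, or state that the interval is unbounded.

Set f=λy, z=hλ:
  k1=λy_n ⇒ h·k1=z·y_n;  k2=λ(1+1/3z)y_n ⇒ h·k2=z(1+1/3z)y_n
  y_{n+1}/y_n = 1 + 1/6z + 5/6z(1+1/3z) = 1 + z + 5/18z²
  ⇒ R(z) = 1 + z + 5/18z².

Find x<0 with |R(x)|<1.
x=-1.25: |R|=0.1840
R=1: x+5/18x²=0 ⇒ x=−18/5=-3.6000; min R=1−1/(4·5/18)=0.1000>−1
Confirm numerically:
  x=-3.199: |R|=0.64367 <1
  x=-1.952: |R|=0.10642 <1
  x=-1.727: |R|=0.10148 <1
  x=-1.613: |R|=0.10971 <1
  x=-4.114: |R|=1.58739 >1
  x=-3.974: |R|=1.41285 >1
  x=-3.951: |R|=1.38522 >1
Stable set (-3.6000, 0).

(-3.6000, 0).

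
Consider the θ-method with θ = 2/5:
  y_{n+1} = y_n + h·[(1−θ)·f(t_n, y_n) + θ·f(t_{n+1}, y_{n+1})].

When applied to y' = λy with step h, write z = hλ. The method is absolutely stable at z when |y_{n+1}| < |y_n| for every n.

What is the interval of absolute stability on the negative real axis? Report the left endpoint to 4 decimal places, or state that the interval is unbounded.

z∈(-10.0000,0).

On y'=λy, z=hλ:
  y_{n+1} = y_n + z·[3/5·y_n + 2/5·y_{n+1}] ⇒ (1 − 2/5z)y_{n+1} = (1 + 3/5z)y_n
  Hence R(z) = (1 + 3/5z)/(1 − 2/5z).

Find x<0 with |R(x)|<1.
x=-0.91: |R|=0.3328
R=−1: 1+3/5x = −1+2/5x ⇒ -1/5x=2 ⇒ x=2/(-1/5)=-10.0000
Confirm numerically:
  x=-9.454: |R|=0.97716 <1
  x=-6.519: |R|=0.80702 <1
  x=-5.797: |R|=0.74672 <1
  x=-10.366: |R|=1.01422 >1
  x=-10.361: |R|=1.01403 >1
Stable set (-10.0000, 0).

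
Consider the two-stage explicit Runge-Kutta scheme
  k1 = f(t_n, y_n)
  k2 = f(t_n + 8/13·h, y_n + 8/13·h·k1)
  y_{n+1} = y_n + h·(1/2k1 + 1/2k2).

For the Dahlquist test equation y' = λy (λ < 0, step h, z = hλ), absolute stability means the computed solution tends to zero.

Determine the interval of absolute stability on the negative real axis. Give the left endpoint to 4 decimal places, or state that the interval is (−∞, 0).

On y'=λy, z=hλ:
  k1=λy_n ⇒ h·k1=z·y_n;  k2=λ(1+8/13z)y_n ⇒ h·k2=z(1+8/13z)y_n
  y_{n+1}/y_n = 1 + 1/2z + 1/2z(1+8/13z) = 1 + z + 4/13z²
  Hence R(z) = 1 + z + 4/13z².

Boundary: |R(x)|=1, x<0.
x=-0.95: |R|=0.3277
R=1: x+4/13x²=0 ⇒ x=−13/4=-3.2500; min R=1−1/(4·4/13)=0.1875>−1
Confirm numerically:
  x=-1.503: |R|=0.19208 <1
  x=-1.390: |R|=0.20449 <1
  x=-1.344: |R|=0.21180 <1
  x=-3.648: |R|=1.44674 >1
  x=-3.618: |R|=1.40967 >1
  x=-3.290: |R|=1.04049 >1
Stable set (-3.2500, 0).

(-3.2500, 0).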